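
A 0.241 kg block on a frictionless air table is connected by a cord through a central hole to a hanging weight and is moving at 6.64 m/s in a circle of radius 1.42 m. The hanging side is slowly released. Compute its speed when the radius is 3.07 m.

v₂ ≈ 3.07 m/s

Central (radial) force ⇒ zero torque about the center ⇒ m v r is constant.
v₂ = v₁ r₁ / r₂ = (6.64)(1.42) / (3.07) = 3.071 m/s.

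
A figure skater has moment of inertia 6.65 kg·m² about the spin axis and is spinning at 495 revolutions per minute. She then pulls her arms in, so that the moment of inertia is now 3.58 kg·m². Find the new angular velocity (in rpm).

With no external torque about the axis, L is conserved: I₁ω₁ = I₂ω₂.
ω₂ = I₁ω₁ / I₂ = (6.650)(495 rpm) / (3.580) = 919.5 rpm.

ω₂ ≈ 919 rpm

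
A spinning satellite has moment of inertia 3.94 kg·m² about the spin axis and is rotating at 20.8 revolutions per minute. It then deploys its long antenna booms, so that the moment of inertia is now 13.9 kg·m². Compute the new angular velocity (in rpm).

ω₂ ≈ 5.90 rpm

Angular momentum about the spin axis is conserved since the torque about it is zero.
ω₂ = I₁ω₁ / I₂ = (3.940)(20.8 rpm) / (13.90) = 5.896 rpm.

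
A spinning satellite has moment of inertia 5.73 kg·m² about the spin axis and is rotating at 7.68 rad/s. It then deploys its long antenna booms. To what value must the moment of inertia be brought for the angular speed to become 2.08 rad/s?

I₂ ≈ 21.2 kg·m²

No external torque acts about the spin axis, so angular momentum is conserved.
I₂ = I₁ω₁ / ω₂ = (5.73)(7.68) / (2.08) = 21.16 kg·m².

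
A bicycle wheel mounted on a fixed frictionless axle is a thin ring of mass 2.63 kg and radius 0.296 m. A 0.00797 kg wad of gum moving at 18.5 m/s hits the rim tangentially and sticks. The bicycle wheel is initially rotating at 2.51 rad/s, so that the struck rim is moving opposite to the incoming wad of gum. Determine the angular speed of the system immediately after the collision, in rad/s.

The axle reaction passes through the axle and exerts no torque about it; angular momentum about the axle is conserved through the impact.
I_p = (2.63)(0.296)² = 0.2304 kg·m². Taking the sense of the wad of gum's angular momentum as positive, L_{wad} = m v R = (0.00797)(18.5)(0.296) = 0.04364 kg·m²/s.
L_i = −I_p ω_p + m v R = −(0.2304)(2.51) + 0.04364 = -0.5347 kg·m²/s.
After sticking, I_f = I_p + m R² = 0.2304 + (0.00797)(0.296)² = 0.2311 kg·m².
ω_f = L_i / I_f = -0.5347 / 0.2311 = -2.314 rad/s.

|ω_f| ≈ 2.31 rad/s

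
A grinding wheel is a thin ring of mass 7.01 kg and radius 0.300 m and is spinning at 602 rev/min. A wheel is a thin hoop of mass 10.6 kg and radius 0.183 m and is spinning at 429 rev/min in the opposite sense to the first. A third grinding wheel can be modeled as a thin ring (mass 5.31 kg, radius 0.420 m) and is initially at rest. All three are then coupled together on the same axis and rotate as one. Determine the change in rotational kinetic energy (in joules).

ΔKE ≈ -1460 J

The coupling torques are internal; angular momentum about the shared axis is conserved.
Moments of inertia: I_A = (7.01)(0.300)² = 0.6309 kg·m²; I_B = (10.6)(0.183)² = 0.3550 kg·m²; I_C = (5.31)(0.420)² = 0.9367 kg·m².
Taking A's sense as positive: L = (0.6309)(602) − (0.3550)(429) = 227.5 kg·m²·rpm.
Combined I = 0.6309 + 0.3550 + 0.9367 = 1.923 kg·m².
ω_f = L / I = 227.5 / 1.923 = 118.3 rpm.
KE_i = ½ΣIω² = 1612 J; KE_f = ½(1.923)(12.39)² = 147.6 J.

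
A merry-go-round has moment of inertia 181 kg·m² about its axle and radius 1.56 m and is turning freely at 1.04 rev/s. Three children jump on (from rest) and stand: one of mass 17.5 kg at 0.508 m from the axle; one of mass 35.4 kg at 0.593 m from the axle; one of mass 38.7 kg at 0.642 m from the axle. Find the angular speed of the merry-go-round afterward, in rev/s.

The added mass arrives with no angular momentum about the axle, and any external torque about the axle is negligible, so the system's angular momentum is conserved.
Added inertia Σmr² = (17.5)(0.508)² + (35.4)(0.593)² + (38.7)(0.642)² = 32.92 kg·m²; I_f = 181.0 + 32.92 = 213.9 kg·m².
ω_f = I_p ω_i / I_f = (181.0)(1.04) / 213.9 = 0.8800 rev/s.

ω_f ≈ 0.880 rev/s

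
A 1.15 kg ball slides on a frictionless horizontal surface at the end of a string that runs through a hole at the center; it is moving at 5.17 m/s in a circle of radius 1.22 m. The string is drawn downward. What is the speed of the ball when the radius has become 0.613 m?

The only horizontal force on the mass is along the cord (radial), so it exerts no torque about the hole and angular momentum m v r is conserved.
v₂ = v₁ r₁ / r₂ = (5.17)(1.22) / (0.613) = 10.29 m/s.

v₂ ≈ 10.3 m/s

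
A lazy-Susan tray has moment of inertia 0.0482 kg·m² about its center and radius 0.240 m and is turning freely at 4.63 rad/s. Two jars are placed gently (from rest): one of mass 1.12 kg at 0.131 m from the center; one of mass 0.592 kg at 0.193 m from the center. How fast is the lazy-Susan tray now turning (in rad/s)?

No external torque acts about the center; L_before = L_after.
Added inertia Σmr² = (1.12)(0.131)² + (0.592)(0.193)² = 0.04127 kg·m²; I_f = 0.04820 + 0.04127 = 0.08947 kg·m².
ω_f = I_p ω_i / I_f = (0.04820)(4.63) / 0.08947 = 2.494 rad/s.

ω_f ≈ 2.49 rad/s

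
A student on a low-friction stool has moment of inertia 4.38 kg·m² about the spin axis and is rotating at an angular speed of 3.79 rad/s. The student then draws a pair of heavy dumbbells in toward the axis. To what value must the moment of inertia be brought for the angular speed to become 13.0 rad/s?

I₂ ≈ 1.28 kg·m²

No external torque acts about the spin axis, so angular momentum is conserved.
I₂ = I₁ω₁ / ω₂ = (4.38)(3.79) / (13.0) = 1.277 kg·m².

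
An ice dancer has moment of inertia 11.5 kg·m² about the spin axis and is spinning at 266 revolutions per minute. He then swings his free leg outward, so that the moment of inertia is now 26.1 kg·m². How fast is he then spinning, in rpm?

ω₂ ≈ 117 rpm

Angular momentum about the spin axis is conserved since the torque about it is zero.
ω₂ = I₁ω₁ / I₂ = (11.50)(266 rpm) / (26.10) = 117.2 rpm.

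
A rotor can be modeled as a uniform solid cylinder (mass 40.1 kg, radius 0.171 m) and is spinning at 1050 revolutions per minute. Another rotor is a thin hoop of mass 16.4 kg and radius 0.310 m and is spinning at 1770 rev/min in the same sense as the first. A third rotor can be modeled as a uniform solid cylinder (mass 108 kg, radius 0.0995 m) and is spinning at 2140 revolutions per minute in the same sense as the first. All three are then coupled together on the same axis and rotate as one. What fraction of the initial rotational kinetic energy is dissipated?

The coupling torques are internal; angular momentum about the shared axis is conserved.
Moments of inertia: I_A = ½(40.1)(0.171)² = 0.5863 kg·m²; I_B = (16.4)(0.310)² = 1.576 kg·m²; I_C = ½(108)(0.0995)² = 0.5346 kg·m².
Taking A's sense as positive: L = (0.5863)(1050) + (1.576)(1770) + (0.5346)(2140) = 4549 kg·m²·rpm.
Combined I = 0.5863 + 1.576 + 0.5346 = 2.697 kg·m².
ω_f = L / I = 4549 / 2.697 = 1687 rpm.
KE_i = ½ΣIω² = 44040 J; KE_f = ½(2.697)(176.6)² = 42080 J.
Fraction dissipated = (KE_i − KE_f)/KE_i = 0.04463.

fraction ≈ 0.0446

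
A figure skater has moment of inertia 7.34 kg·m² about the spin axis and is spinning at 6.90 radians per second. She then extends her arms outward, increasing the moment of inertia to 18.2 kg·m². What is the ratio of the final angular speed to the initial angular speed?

No external torque acts about the spin axis, so angular momentum is conserved.
ω₂/ω₁ = I₁/I₂ = 7.340 / 18.20 = 0.4033.

ω₂/ω₁ ≈ 0.403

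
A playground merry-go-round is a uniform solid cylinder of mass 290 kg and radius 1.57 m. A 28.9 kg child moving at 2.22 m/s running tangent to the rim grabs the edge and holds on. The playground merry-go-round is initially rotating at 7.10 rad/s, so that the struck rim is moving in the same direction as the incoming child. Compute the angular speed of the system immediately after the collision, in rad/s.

|ω_f| ≈ 6.16 rad/s

About the axle the impulsive forces during the collision are internal, so angular momentum about that axis is conserved.
I_p = ½(290)(1.57)² = 357.4 kg·m². Taking the sense of the child's angular momentum as positive, L_{child} = m v R = (28.9)(2.22)(1.57) = 100.7 kg·m²/s.
L_i = +I_p ω_p + m v R = +(357.4)(7.10) + 100.7 = 2638 kg·m²/s.
After sticking, I_f = I_p + m R² = 357.4 + (28.9)(1.57)² = 428.6 kg·m².
ω_f = L_i / I_f = 2638 / 428.6 = 6.155 rad/s.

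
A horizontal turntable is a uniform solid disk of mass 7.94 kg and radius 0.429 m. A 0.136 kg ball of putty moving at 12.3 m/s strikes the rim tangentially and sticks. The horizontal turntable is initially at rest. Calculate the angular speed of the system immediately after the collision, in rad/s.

About the axle the impulsive forces during the collision are internal, so angular momentum about that axis is conserved.
I_p = ½(7.94)(0.429)² = 0.7306 kg·m². Taking the sense of the ball of putty's angular momentum as positive, L_{ball} = m v R = (0.136)(12.3)(0.429) = 0.7176 kg·m²/s.
L_i = 0 + 0.7176 = 0.7176 kg·m²/s.
After sticking, I_f = I_p + m R² = 0.7306 + (0.136)(0.429)² = 0.7557 kg·m².
ω_f = L_i / I_f = 0.7176 / 0.7557 = 0.9497 rad/s.

|ω_f| ≈ 0.950 rad/s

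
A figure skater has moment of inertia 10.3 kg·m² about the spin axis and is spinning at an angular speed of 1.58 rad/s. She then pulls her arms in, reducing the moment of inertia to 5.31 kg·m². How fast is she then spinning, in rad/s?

ω₂ ≈ 3.06 rad/s

No external torque acts about the spin axis, so angular momentum is conserved.
ω₂ = I₁ω₁ / I₂ = (10.30)(1.58 rad/s) / (5.310) = 3.065 rad/s.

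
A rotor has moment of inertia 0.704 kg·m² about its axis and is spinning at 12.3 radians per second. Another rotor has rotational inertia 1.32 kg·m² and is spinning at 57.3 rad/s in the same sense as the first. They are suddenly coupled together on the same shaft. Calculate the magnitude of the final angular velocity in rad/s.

|ω_f| ≈ 41.6 rad/s

The coupling torques are internal; angular momentum about the shared axis is conserved.
Taking A's sense as positive: L = (0.7040)(12.3) + (1.320)(57.3) = 84.30 kg·m²·rad/s.
Combined I = 0.7040 + 1.320 = 2.024 kg·m².
ω_f = L / I = 84.30 / 2.024 = 41.65 rad/s.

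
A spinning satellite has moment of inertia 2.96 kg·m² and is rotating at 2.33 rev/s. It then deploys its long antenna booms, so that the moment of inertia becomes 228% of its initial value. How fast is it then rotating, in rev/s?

No external torque acts about the spin axis, so angular momentum is conserved.
I₂ = 2.28 × 2.96 = 6.749 kg·m².
ω₂ = I₁ω₁ / I₂ = (2.960)(2.33 rev/s) / (6.749) = 1.022 rev/s.

ω₂ ≈ 1.02 rev/s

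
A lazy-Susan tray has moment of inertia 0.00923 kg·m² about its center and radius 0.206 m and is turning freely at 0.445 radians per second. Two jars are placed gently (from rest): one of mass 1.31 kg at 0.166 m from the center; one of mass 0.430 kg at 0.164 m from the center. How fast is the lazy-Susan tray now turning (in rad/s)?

ω_f ≈ 0.0722 rad/s

No external torque acts about the center; L_before = L_after.
Added inertia Σmr² = (1.31)(0.166)² + (0.430)(0.164)² = 0.04766 kg·m²; I_f = 0.009230 + 0.04766 = 0.05689 kg·m².
ω_f = I_p ω_i / I_f = (0.009230)(0.445) / 0.05689 = 0.07219 rad/s.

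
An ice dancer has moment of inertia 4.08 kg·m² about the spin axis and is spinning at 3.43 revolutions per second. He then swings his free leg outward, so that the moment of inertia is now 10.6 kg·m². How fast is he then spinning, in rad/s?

ω₂ ≈ 8.30 rad/s

No external torque acts about the spin axis, so angular momentum is conserved.
ω₂ = I₁ω₁ / I₂ = (4.080)(3.43 rev/s) / (10.60) = 1.320 rev/s = 8.295 rad/s.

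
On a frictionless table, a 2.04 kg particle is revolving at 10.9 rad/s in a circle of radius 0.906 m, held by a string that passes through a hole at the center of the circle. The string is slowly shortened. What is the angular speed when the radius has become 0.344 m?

No torque about the axis ⇒ m r₁² ω₁ = m r₂² ω₂.
ω₂ = ω₁ (r₁/r₂)² = (10.9)(0.906/0.344)² = 75.61 rad/s.

ω₂ ≈ 75.6 rad/s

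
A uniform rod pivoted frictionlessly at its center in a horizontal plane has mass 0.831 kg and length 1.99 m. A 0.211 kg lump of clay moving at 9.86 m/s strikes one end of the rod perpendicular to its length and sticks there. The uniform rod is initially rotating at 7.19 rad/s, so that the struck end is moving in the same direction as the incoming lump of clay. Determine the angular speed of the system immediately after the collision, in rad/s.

|ω_f| ≈ 8.37 rad/s

About the pivot the impulsive forces during the collision are internal, so angular momentum about that axis is conserved.
I_p = (1/12)(0.831)(1.99)² = 0.2742 kg·m². Taking the sense of the lump of clay's angular momentum as positive, L_{lump} = m v R = (0.211)(9.86)(1.99/2) = 2.070 kg·m²/s.
L_i = +I_p ω_p + m v R = +(0.2742)(7.19) + 2.070 = 4.042 kg·m²/s.
After sticking, I_f = I_p + m R² = 0.2742 + (0.211)(1.99/2)² = 0.4831 kg·m².
ω_f = L_i / I_f = 4.042 / 0.4831 = 8.366 rad/s.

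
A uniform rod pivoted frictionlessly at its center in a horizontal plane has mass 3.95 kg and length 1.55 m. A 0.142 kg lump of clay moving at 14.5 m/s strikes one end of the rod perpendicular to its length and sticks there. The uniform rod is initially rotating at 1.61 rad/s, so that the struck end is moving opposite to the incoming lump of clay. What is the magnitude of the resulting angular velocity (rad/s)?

The axle reaction passes through the pivot and exerts no torque about it; angular momentum about the pivot is conserved through the impact.
I_p = (1/12)(3.95)(1.55)² = 0.7908 kg·m². Taking the sense of the lump of clay's angular momentum as positive, L_{lump} = m v R = (0.142)(14.5)(1.55/2) = 1.596 kg·m²/s.
L_i = −I_p ω_p + m v R = −(0.7908)(1.61) + 1.596 = 0.3225 kg·m²/s.
After sticking, I_f = I_p + m R² = 0.7908 + (0.142)(1.55/2)² = 0.8761 kg·m².
ω_f = L_i / I_f = 0.3225 / 0.8761 = 0.3681 rad/s.

|ω_f| ≈ 0.368 rad/s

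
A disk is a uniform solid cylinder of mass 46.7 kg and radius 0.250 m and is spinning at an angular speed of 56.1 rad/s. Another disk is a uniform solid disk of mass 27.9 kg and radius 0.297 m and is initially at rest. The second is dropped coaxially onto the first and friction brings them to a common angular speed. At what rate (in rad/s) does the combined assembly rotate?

|ω_f| ≈ 30.4 rad/s

The coupling torques are internal; angular momentum about the shared axis is conserved.
Moments of inertia: I_A = ½(46.7)(0.250)² = 1.459 kg·m²; I_B = ½(27.9)(0.297)² = 1.231 kg·m².
Taking A's sense as positive: L = (1.459)(56.1) = 81.87 kg·m²·rad/s.
Combined I = 1.459 + 1.231 = 2.690 kg·m².
ω_f = L / I = 81.87 / 2.690 = 30.44 rad/s.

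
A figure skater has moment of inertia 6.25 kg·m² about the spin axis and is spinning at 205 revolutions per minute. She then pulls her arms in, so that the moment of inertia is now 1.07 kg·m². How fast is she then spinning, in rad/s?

ω₂ ≈ 125 rad/s

No external torque acts about the spin axis, so angular momentum is conserved.
ω₂ = I₁ω₁ / I₂ = (6.250)(205 rpm) / (1.070) = 1197 rpm = 125.4 rad/s.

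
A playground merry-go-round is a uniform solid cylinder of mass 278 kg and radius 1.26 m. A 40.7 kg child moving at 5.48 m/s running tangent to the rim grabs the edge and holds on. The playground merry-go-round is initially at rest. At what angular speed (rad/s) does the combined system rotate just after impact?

|ω_f| ≈ 0.985 rad/s

About the axle the impulsive forces during the collision are internal, so angular momentum about that axis is conserved.
I_p = ½(278)(1.26)² = 220.7 kg·m². Taking the sense of the child's angular momentum as positive, L_{child} = m v R = (40.7)(5.48)(1.26) = 281.0 kg·m²/s.
L_i = 0 + 281.0 = 281.0 kg·m²/s.
After sticking, I_f = I_p + m R² = 220.7 + (40.7)(1.26)² = 285.3 kg·m².
ω_f = L_i / I_f = 281.0 / 285.3 = 0.9850 rad/s.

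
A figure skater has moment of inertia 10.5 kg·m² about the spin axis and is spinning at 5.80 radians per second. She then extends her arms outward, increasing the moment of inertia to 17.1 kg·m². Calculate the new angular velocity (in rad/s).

No external torque acts about the spin axis, so angular momentum is conserved.
ω₂ = I₁ω₁ / I₂ = (10.50)(5.80 rad/s) / (17.10) = 3.561 rad/s.

ω₂ ≈ 3.56 rad/s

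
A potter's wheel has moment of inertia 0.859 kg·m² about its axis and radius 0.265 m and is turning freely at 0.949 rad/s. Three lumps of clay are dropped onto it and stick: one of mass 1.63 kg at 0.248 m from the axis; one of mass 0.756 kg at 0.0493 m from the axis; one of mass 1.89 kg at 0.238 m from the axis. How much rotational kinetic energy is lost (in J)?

No external torque acts about the axis; L_before = L_after.
Added inertia Σmr² = (1.63)(0.248)² + (0.756)(0.0493)² + (1.89)(0.238)² = 0.2091 kg·m²; I_f = 0.8590 + 0.2091 = 1.068 kg·m².
ω_f = I_p ω_i / I_f = (0.8590)(0.949) / 1.068 = 0.7632 rad/s.
KE_i = ½(0.8590)(0.9490 rad/s)² = 0.3868 J; KE_f = ½(1.068)(0.7632)² = 0.3111 J.

energy lost ≈ 0.0757 J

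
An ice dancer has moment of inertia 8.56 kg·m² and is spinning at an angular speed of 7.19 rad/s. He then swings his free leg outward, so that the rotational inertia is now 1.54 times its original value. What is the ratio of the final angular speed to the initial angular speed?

With no external torque about the axis, L is conserved: I₁ω₁ = I₂ω₂.
I₂ = 1.54 × 8.56 = 13.18 kg·m².
ω₂/ω₁ = I₁/I₂ = 8.560 / 13.18 = 0.6494.

ω₂/ω₁ ≈ 0.649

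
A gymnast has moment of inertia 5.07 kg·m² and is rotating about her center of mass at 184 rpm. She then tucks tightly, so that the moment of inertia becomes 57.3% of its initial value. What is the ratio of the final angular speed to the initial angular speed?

ω₂/ω₁ ≈ 1.75

No external torque acts about the spin axis, so angular momentum is conserved.
I₂ = 0.573 × 5.07 = 2.905 kg·m².
ω₂/ω₁ = I₁/I₂ = 5.070 / 2.905 = 1.745.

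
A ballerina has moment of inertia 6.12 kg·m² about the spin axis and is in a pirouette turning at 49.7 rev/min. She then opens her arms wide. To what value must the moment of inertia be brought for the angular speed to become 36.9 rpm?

No external torque acts about the spin axis, so angular momentum is conserved.
I₂ = I₁ω₁ / ω₂ = (6.12)(49.7) / (36.9) = 8.243 kg·m².

I₂ ≈ 8.24 kg·m²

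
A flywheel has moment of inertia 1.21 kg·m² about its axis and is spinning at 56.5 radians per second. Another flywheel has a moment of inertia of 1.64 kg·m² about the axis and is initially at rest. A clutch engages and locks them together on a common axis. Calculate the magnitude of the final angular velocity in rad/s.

|ω_f| ≈ 24.0 rad/s

The coupling torques are internal; angular momentum about the shared axis is conserved.
Taking A's sense as positive: L = (1.210)(56.5) = 68.36 kg·m²·rad/s.
Combined I = 1.210 + 1.640 = 2.850 kg·m².
ω_f = L / I = 68.36 / 2.850 = 23.99 rad/s.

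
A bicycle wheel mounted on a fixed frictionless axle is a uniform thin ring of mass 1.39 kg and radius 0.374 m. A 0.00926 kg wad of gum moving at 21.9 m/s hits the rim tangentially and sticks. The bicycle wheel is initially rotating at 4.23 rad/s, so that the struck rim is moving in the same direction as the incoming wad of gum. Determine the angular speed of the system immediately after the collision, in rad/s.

|ω_f| ≈ 4.59 rad/s

The axle reaction passes through the axle and exerts no torque about it; angular momentum about the axle is conserved through the impact.
I_p = (1.39)(0.374)² = 0.1944 kg·m². Taking the sense of the wad of gum's angular momentum as positive, L_{wad} = m v R = (0.00926)(21.9)(0.374) = 0.07584 kg·m²/s.
L_i = +I_p ω_p + m v R = +(0.1944)(4.23) + 0.07584 = 0.8983 kg·m²/s.
After sticking, I_f = I_p + m R² = 0.1944 + (0.00926)(0.374)² = 0.1957 kg·m².
ω_f = L_i / I_f = 0.8983 / 0.1957 = 4.590 rad/s.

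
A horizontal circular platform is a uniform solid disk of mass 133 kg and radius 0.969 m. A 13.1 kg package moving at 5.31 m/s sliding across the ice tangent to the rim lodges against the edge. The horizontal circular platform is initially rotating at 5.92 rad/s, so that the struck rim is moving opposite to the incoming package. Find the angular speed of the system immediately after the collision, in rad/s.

|ω_f| ≈ 4.04 rad/s

About the central axle the impulsive forces during the collision are internal, so angular momentum about that axis is conserved.
I_p = ½(133)(0.969)² = 62.44 kg·m². Taking the sense of the package's angular momentum as positive, L_{package} = m v R = (13.1)(5.31)(0.969) = 67.40 kg·m²/s.
L_i = −I_p ω_p + m v R = −(62.44)(5.92) + 67.40 = -302.2 kg·m²/s.
After sticking, I_f = I_p + m R² = 62.44 + (13.1)(0.969)² = 74.74 kg·m².
ω_f = L_i / I_f = -302.2 / 74.74 = -4.044 rad/s.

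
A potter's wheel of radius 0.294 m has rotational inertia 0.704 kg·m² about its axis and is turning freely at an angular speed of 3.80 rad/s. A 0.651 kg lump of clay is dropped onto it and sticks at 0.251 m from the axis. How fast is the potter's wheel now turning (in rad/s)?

No external torque acts about the axis; L_before = L_after.
Added inertia Σmr² = (0.651)(0.251)² = 0.04101 kg·m²; I_f = 0.7040 + 0.04101 = 0.7450 kg·m².
ω_f = I_p ω_i / I_f = (0.7040)(3.80) / 0.7450 = 3.591 rad/s.

ω_f ≈ 3.59 rad/s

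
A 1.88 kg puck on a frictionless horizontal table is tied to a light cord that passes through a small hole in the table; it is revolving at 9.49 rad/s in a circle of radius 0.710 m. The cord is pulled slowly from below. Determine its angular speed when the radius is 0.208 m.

No torque about the axis ⇒ m r₁² ω₁ = m r₂² ω₂.
ω₂ = ω₁ (r₁/r₂)² = (9.49)(0.710/0.208)² = 110.6 rad/s.

ω₂ ≈ 111 rad/s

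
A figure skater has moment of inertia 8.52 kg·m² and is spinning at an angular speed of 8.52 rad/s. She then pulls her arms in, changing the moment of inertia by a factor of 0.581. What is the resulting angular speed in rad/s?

No external torque acts about the spin axis, so angular momentum is conserved.
I₂ = 0.581 × 8.52 = 4.950 kg·m².
ω₂ = I₁ω₁ / I₂ = (8.520)(8.52 rad/s) / (4.950) = 14.66 rad/s.

ω₂ ≈ 14.7 rad/s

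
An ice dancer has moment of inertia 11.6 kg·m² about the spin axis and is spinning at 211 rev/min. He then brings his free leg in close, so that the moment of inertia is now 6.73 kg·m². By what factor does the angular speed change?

Angular momentum about the spin axis is conserved since the torque about it is zero.
ω₂/ω₁ = I₁/I₂ = 11.60 / 6.730 = 1.724.

ω₂/ω₁ ≈ 1.72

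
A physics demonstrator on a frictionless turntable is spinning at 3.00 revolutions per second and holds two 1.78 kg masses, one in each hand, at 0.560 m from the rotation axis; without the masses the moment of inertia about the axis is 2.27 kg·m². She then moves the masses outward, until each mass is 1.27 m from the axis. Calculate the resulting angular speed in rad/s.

ω₂ ≈ 7.97 rad/s

No external torque acts about the spin axis, so angular momentum is conserved.
I₁ = 2.27 + 2(1.78)(0.560)² = 3.386 kg·m²; I₂ = 2.27 + 2(1.78)(1.27)² = 8.012 kg·m².
ω₂ = I₁ω₁ / I₂ = (3.386)(3.00 rev/s) / (8.012) = 1.268 rev/s = 7.967 rad/s.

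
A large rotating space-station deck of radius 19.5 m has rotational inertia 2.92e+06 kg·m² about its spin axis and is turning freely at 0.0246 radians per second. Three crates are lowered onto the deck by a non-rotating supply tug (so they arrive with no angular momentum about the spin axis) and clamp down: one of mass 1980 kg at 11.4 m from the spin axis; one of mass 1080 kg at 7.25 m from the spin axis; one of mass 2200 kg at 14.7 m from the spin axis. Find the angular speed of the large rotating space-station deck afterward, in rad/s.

ω_f ≈ 0.0194 rad/s

The added mass arrives with no angular momentum about the spin axis, and any external torque about the spin axis is negligible, so the system's angular momentum is conserved.
Added inertia Σmr² = (1980)(11.4)² + (1080)(7.25)² + (2200)(14.7)² = 7.895e+05 kg·m²; I_f = 2.920e+06 + 7.895e+05 = 3.709e+06 kg·m².
ω_f = I_p ω_i / I_f = (2.920e+06)(0.0246) / 3.709e+06 = 0.01936 rad/s.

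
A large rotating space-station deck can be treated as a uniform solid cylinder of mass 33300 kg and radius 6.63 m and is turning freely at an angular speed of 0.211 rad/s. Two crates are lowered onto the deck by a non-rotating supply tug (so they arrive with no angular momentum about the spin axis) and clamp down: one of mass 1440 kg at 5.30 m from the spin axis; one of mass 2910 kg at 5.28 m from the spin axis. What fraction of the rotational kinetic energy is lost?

fraction ≈ 0.142

The added mass arrives with no angular momentum about the spin axis, and any external torque about the spin axis is negligible, so the system's angular momentum is conserved.
I_p = ½(33300)(6.63)² = 7.319e+05 kg·m².
Added inertia Σmr² = (1440)(5.30)² + (2910)(5.28)² = 1.216e+05 kg·m²; I_f = 7.319e+05 + 1.216e+05 = 8.535e+05 kg·m².
ω_f = I_p ω_i / I_f = (7.319e+05)(0.211) / 8.535e+05 = 0.1809 rad/s.
KE_i = ½(7.319e+05)(0.2110 rad/s)² = 16290 J; KE_f = ½(8.535e+05)(0.1809)² = 13970 J.
Fraction lost = 0.1425.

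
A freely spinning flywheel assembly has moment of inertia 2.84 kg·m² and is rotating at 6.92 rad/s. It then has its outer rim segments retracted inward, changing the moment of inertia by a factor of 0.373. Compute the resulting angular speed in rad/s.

ω₂ ≈ 18.6 rad/s

Angular momentum about the spin axis is conserved since the torque about it is zero.
I₂ = 0.373 × 2.84 = 1.059 kg·m².
ω₂ = I₁ω₁ / I₂ = (2.840)(6.92 rad/s) / (1.059) = 18.55 rad/s.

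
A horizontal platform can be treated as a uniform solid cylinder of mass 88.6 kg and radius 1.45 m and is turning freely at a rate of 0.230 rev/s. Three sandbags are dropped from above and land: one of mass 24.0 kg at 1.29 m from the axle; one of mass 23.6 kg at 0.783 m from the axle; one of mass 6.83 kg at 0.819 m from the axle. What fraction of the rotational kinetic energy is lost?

The added mass arrives with no angular momentum about the axle, and any external torque about the axle is negligible, so the system's angular momentum is conserved.
I_p = ½(88.6)(1.45)² = 93.14 kg·m².
Added inertia Σmr² = (24.0)(1.29)² + (23.6)(0.783)² + (6.83)(0.819)² = 58.99 kg·m²; I_f = 93.14 + 58.99 = 152.1 kg·m².
ω_f = I_p ω_i / I_f = (93.14)(0.230) / 152.1 = 0.1408 rev/s.
KE_i = ½(93.14)(1.445 rad/s)² = 97.26 J; KE_f = ½(152.1)(0.8848)² = 59.55 J.
Fraction lost = 0.3878.

fraction ≈ 0.388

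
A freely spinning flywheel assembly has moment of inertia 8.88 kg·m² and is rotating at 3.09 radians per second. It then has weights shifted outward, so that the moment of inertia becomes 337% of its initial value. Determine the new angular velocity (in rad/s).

ω₂ ≈ 0.917 rad/s

With no external torque about the axis, L is conserved: I₁ω₁ = I₂ω₂.
I₂ = 3.37 × 8.88 = 29.93 kg·m².
ω₂ = I₁ω₁ / I₂ = (8.880)(3.09 rad/s) / (29.93) = 0.9169 rad/s.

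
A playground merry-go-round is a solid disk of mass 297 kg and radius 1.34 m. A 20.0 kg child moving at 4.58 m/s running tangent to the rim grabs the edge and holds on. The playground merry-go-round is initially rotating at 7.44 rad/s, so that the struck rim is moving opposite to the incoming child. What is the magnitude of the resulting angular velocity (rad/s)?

|ω_f| ≈ 6.15 rad/s

About the axle the impulsive forces during the collision are internal, so angular momentum about that axis is conserved.
I_p = ½(297)(1.34)² = 266.6 kg·m². Taking the sense of the child's angular momentum as positive, L_{child} = m v R = (20.0)(4.58)(1.34) = 122.7 kg·m²/s.
L_i = −I_p ω_p + m v R = −(266.6)(7.44) + 122.7 = -1861 kg·m²/s.
After sticking, I_f = I_p + m R² = 266.6 + (20.0)(1.34)² = 302.6 kg·m².
ω_f = L_i / I_f = -1861 / 302.6 = -6.151 rad/s.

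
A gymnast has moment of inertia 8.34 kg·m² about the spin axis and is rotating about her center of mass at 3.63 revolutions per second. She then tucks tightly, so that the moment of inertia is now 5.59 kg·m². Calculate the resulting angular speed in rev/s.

Angular momentum about the spin axis is conserved since the torque about it is zero.
ω₂ = I₁ω₁ / I₂ = (8.340)(3.63 rev/s) / (5.590) = 5.416 rev/s.

ω₂ ≈ 5.42 rev/s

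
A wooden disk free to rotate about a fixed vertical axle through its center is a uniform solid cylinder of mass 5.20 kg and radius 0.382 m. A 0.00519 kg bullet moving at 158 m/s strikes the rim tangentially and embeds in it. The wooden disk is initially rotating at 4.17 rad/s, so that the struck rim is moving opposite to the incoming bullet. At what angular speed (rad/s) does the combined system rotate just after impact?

|ω_f| ≈ 3.34 rad/s

About the axle the impulsive forces during the collision are internal, so angular momentum about that axis is conserved.
I_p = ½(5.20)(0.382)² = 0.3794 kg·m². Taking the sense of the bullet's angular momentum as positive, L_{bullet} = m v R = (0.00519)(158)(0.382) = 0.3132 kg·m²/s.
L_i = −I_p ω_p + m v R = −(0.3794)(4.17) + 0.3132 = -1.269 kg·m²/s.
After sticking, I_f = I_p + m R² = 0.3794 + (0.00519)(0.382)² = 0.3802 kg·m².
ω_f = L_i / I_f = -1.269 / 0.3802 = -3.338 rad/s.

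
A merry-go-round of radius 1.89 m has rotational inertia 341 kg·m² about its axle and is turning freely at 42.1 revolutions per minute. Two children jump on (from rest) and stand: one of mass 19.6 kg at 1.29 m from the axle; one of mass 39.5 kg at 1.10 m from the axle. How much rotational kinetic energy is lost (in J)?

energy lost ≈ 632 J

The added mass arrives with no angular momentum about the axle, and any external torque about the axle is negligible, so the system's angular momentum is conserved.
Added inertia Σmr² = (19.6)(1.29)² + (39.5)(1.10)² = 80.41 kg·m²; I_f = 341.0 + 80.41 = 421.4 kg·m².
ω_f = I_p ω_i / I_f = (341.0)(42.1) / 421.4 = 34.07 rpm.
KE_i = ½(341.0)(4.409 rad/s)² = 3314 J; KE_f = ½(421.4)(3.567)² = 2682 J.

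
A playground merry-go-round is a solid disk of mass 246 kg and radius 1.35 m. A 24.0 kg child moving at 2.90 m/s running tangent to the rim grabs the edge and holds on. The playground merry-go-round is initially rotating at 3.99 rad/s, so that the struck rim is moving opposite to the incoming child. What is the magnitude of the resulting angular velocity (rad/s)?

|ω_f| ≈ 2.99 rad/s

The axle reaction passes through the axle and exerts no torque about it; angular momentum about the axle is conserved through the impact.
I_p = ½(246)(1.35)² = 224.2 kg·m². Taking the sense of the child's angular momentum as positive, L_{child} = m v R = (24.0)(2.90)(1.35) = 93.96 kg·m²/s.
L_i = −I_p ω_p + m v R = −(224.2)(3.99) + 93.96 = -800.5 kg·m²/s.
After sticking, I_f = I_p + m R² = 224.2 + (24.0)(1.35)² = 267.9 kg·m².
ω_f = L_i / I_f = -800.5 / 267.9 = -2.988 rad/s.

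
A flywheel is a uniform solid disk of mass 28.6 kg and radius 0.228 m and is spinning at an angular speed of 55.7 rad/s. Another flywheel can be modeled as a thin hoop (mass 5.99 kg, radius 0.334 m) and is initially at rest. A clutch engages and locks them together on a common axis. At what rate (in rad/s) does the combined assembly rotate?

The coupling torques are internal; angular momentum about the shared axis is conserved.
Moments of inertia: I_A = ½(28.6)(0.228)² = 0.7434 kg·m²; I_B = (5.99)(0.334)² = 0.6682 kg·m².
Taking A's sense as positive: L = (0.7434)(55.7) = 41.41 kg·m²·rad/s.
Combined I = 0.7434 + 0.6682 = 1.412 kg·m².
ω_f = L / I = 41.41 / 1.412 = 29.33 rad/s.

|ω_f| ≈ 29.3 rad/s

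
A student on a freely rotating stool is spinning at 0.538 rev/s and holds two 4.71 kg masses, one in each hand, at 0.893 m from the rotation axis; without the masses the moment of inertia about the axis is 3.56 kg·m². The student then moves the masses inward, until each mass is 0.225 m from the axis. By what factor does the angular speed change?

ω₂/ω₁ ≈ 2.74

Angular momentum about the spin axis is conserved since the torque about it is zero.
I₁ = 3.56 + 2(4.71)(0.893)² = 11.07 kg·m²; I₂ = 3.56 + 2(4.71)(0.225)² = 4.037 kg·m².
ω₂/ω₁ = I₁/I₂ = 11.07 / 4.037 = 2.743.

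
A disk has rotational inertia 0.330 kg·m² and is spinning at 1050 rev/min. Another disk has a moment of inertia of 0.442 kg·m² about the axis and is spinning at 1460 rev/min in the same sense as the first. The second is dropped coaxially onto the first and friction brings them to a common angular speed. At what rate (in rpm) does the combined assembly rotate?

|ω_f| ≈ 1280 rpm

The coupling torques are internal; angular momentum about the shared axis is conserved.
Taking A's sense as positive: L = (0.3300)(1050) + (0.4420)(1460) = 991.8 kg·m²·rpm.
Combined I = 0.3300 + 0.4420 = 0.7720 kg·m².
ω_f = L / I = 991.8 / 0.7720 = 1285 rpm.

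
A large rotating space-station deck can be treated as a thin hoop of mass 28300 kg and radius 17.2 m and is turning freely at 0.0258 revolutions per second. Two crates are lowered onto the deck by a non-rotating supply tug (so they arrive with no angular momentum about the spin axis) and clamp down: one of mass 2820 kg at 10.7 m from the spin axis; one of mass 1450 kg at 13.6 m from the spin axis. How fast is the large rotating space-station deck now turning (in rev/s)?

The added mass arrives with no angular momentum about the spin axis, and any external torque about the spin axis is negligible, so the system's angular momentum is conserved.
I_p = (28300)(17.2)² = 8.372e+06 kg·m².
Added inertia Σmr² = (2820)(10.7)² + (1450)(13.6)² = 5.911e+05 kg·m²; I_f = 8.372e+06 + 5.911e+05 = 8.963e+06 kg·m².
ω_f = I_p ω_i / I_f = (8.372e+06)(0.0258) / 8.963e+06 = 0.02410 rev/s.

ω_f ≈ 0.0241 rev/s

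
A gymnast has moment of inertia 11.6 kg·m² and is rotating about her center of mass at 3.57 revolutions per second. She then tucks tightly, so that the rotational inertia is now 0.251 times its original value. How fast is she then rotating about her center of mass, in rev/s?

With no external torque about the axis, L is conserved: I₁ω₁ = I₂ω₂.
I₂ = 0.251 × 11.6 = 2.912 kg·m².
ω₂ = I₁ω₁ / I₂ = (11.60)(3.57 rev/s) / (2.912) = 14.22 rev/s.

ω₂ ≈ 14.2 rev/s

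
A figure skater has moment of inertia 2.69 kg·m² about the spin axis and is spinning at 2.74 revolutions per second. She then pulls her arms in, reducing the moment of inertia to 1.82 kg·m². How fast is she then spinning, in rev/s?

No external torque acts about the spin axis, so angular momentum is conserved.
ω₂ = I₁ω₁ / I₂ = (2.690)(2.74 rev/s) / (1.820) = 4.050 rev/s.

ω₂ ≈ 4.05 rev/s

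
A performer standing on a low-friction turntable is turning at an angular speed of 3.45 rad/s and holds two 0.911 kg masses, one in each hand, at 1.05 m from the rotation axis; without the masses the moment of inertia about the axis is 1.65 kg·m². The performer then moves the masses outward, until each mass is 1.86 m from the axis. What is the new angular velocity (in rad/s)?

No external torque acts about the spin axis, so angular momentum is conserved.
I₁ = 1.65 + 2(0.911)(1.05)² = 3.659 kg·m²; I₂ = 1.65 + 2(0.911)(1.86)² = 7.953 kg·m².
ω₂ = I₁ω₁ / I₂ = (3.659)(3.45 rad/s) / (7.953) = 1.587 rad/s.

ω₂ ≈ 1.59 rad/s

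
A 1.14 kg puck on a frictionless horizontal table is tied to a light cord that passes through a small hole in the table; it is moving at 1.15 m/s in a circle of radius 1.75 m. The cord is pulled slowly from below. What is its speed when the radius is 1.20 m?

Central (radial) force ⇒ zero torque about the center ⇒ m v r is constant.
v₂ = v₁ r₁ / r₂ = (1.15)(1.75) / (1.20) = 1.677 m/s.

v₂ ≈ 1.68 m/s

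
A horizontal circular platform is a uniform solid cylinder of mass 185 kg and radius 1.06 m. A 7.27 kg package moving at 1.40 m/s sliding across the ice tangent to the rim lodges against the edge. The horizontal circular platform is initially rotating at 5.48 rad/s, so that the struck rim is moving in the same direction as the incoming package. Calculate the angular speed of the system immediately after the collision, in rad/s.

|ω_f| ≈ 5.18 rad/s

The axle reaction passes through the central axle and exerts no torque about it; angular momentum about the central axle is conserved through the impact.
I_p = ½(185)(1.06)² = 103.9 kg·m². Taking the sense of the package's angular momentum as positive, L_{package} = m v R = (7.27)(1.40)(1.06) = 10.79 kg·m²/s.
L_i = +I_p ω_p + m v R = +(103.9)(5.48) + 10.79 = 580.3 kg·m²/s.
After sticking, I_f = I_p + m R² = 103.9 + (7.27)(1.06)² = 112.1 kg·m².
ω_f = L_i / I_f = 580.3 / 112.1 = 5.177 rad/s.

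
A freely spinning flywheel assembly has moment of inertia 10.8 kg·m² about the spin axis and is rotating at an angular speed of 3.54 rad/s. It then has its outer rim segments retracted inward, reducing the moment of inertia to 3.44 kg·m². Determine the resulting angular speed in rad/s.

ω₂ ≈ 11.1 rad/s

With no external torque about the axis, L is conserved: I₁ω₁ = I₂ω₂.
ω₂ = I₁ω₁ / I₂ = (10.80)(3.54 rad/s) / (3.440) = 11.11 rad/s.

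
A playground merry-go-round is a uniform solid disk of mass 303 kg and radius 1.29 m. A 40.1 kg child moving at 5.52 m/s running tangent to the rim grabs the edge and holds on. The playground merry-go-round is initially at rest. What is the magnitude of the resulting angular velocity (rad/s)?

|ω_f| ≈ 0.896 rad/s

The axle reaction passes through the axle and exerts no torque about it; angular momentum about the axle is conserved through the impact.
I_p = ½(303)(1.29)² = 252.1 kg·m². Taking the sense of the child's angular momentum as positive, L_{child} = m v R = (40.1)(5.52)(1.29) = 285.5 kg·m²/s.
L_i = 0 + 285.5 = 285.5 kg·m²/s.
After sticking, I_f = I_p + m R² = 252.1 + (40.1)(1.29)² = 318.8 kg·m².
ω_f = L_i / I_f = 285.5 / 318.8 = 0.8956 rad/s.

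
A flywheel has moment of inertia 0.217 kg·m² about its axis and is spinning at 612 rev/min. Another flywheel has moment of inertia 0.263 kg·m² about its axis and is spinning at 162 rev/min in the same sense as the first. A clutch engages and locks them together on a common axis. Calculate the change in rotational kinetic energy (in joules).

ΔKE ≈ -132 J

The coupling torques are internal; angular momentum about the shared axis is conserved.
Taking A's sense as positive: L = (0.2170)(612) + (0.2630)(162) = 175.4 kg·m²·rpm.
Combined I = 0.2170 + 0.2630 = 0.4800 kg·m².
ω_f = L / I = 175.4 / 0.4800 = 365.4 rpm.
KE_i = ½ΣIω² = 483.5 J; KE_f = ½(0.4800)(38.27)² = 351.5 J.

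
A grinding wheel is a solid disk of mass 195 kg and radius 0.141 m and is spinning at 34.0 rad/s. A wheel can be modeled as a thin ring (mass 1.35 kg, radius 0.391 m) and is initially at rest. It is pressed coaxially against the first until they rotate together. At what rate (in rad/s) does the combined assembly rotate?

No external torque acts about the common axis, so total angular momentum is conserved.
Moments of inertia: I_A = ½(195)(0.141)² = 1.938 kg·m²; I_B = (1.35)(0.391)² = 0.2064 kg·m².
Taking A's sense as positive: L = (1.938)(34.0) = 65.91 kg·m²·rad/s.
Combined I = 1.938 + 0.2064 = 2.145 kg·m².
ω_f = L / I = 65.91 / 2.145 = 30.73 rad/s.

|ω_f| ≈ 30.7 rad/s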